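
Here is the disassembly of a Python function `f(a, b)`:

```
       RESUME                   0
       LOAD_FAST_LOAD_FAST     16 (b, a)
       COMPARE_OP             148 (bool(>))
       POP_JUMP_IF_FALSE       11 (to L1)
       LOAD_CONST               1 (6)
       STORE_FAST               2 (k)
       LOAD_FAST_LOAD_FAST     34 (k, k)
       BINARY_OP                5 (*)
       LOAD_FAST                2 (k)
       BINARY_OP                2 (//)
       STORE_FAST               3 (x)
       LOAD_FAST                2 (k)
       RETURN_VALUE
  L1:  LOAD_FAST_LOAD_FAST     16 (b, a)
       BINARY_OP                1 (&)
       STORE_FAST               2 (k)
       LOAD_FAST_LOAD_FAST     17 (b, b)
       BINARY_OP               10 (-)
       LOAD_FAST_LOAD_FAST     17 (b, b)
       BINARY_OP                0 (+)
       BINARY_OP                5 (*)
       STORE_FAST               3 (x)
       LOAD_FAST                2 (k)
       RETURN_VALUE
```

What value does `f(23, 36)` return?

6

LOAD_FAST_LOAD_FAST b,a → push 36,23. Stack: [36, 23]
COMPARE_OP bool(>) → 36 vs 23 = True. Stack: [True]
POP_JUMP_IF_FALSE → pop True; no jump. Stack: []
LOAD_CONST → push 6. Stack: [6]
STORE_FAST k → k=6. Stack: []
LOAD_FAST_LOAD_FAST k,k → push 6,6. Stack: [6, 6]
BINARY_OP * → 6 * 6 = 36. Stack: [36]
LOAD_FAST k → push 6. Stack: [36, 6]
BINARY_OP // → 36 // 6 = 6. Stack: [6]
STORE_FAST x → x=6. Stack: []
LOAD_FAST k → push 6. Stack: [6]
RETURN_VALUE → return 6.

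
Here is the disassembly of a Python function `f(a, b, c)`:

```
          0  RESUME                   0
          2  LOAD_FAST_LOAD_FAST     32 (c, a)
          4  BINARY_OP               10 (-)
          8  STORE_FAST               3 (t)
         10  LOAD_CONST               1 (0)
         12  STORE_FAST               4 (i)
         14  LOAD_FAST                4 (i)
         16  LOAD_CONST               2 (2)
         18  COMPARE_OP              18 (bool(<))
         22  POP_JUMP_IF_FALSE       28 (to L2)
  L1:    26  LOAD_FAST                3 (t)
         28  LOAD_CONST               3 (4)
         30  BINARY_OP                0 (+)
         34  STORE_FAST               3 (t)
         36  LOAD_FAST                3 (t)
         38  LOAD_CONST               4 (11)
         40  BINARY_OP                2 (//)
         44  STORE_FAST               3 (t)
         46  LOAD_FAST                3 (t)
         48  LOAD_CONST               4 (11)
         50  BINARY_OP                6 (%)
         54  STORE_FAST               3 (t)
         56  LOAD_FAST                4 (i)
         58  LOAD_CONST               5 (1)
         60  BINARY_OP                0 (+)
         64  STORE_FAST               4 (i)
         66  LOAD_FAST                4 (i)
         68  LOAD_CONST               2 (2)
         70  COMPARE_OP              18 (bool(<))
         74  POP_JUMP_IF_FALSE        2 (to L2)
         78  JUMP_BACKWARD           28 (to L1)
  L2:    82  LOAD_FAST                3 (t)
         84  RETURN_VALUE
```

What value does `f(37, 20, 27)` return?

1

LOAD_FAST_LOAD_FAST c,a → push 27,37. Stack: [27, 37]
BINARY_OP - → 27 - 37 = -10. Stack: [-10]
STORE_FAST t → t=-10. Stack: []
LOAD_CONST → push 0. Stack: [0]
STORE_FAST i → i=0. Stack: []
LOAD_FAST i → push 0. Stack: [0]
LOAD_CONST → push 2. Stack: [0, 2]
COMPARE_OP bool(<) → 0 vs 2 = True. Stack: [True]
POP_JUMP_IF_FALSE → pop True; no jump. Stack: []
LOAD_FAST t → push -10. Stack: [-10]
LOAD_CONST → push 4. Stack: [-10, 4]
BINARY_OP + → -10 + 4 = -6. Stack: [-6]
STORE_FAST t → t=-6. Stack: []
LOAD_FAST t → push -6. Stack: [-6]
LOAD_CONST → push 11. Stack: [-6, 11]
BINARY_OP // → -6 // 11 = -1. Stack: [-1]
STORE_FAST t → t=-1. Stack: []
LOAD_FAST t → push -1. Stack: [-1]
LOAD_CONST → push 11. Stack: [-1, 11]
BINARY_OP % → -1 % 11 = 10. Stack: [10]
STORE_FAST t → t=10. Stack: []
LOAD_FAST i → push 0. Stack: [0]
LOAD_CONST → push 1. Stack: [0, 1]
BINARY_OP + → 0 + 1 = 1. Stack: [1]
STORE_FAST i → i=1. Stack: []
LOAD_FAST i → push 1. Stack: [1]
LOAD_CONST → push 2. Stack: [1, 2]
COMPARE_OP bool(<) → 1 vs 2 = True. Stack: [True]
POP_JUMP_IF_FALSE → pop True; no jump. Stack: []
LOAD_FAST t → push 10. Stack: [10]
LOAD_CONST → push 4. Stack: [10, 4]
BINARY_OP + → 10 + 4 = 14. Stack: [14]
STORE_FAST t → t=14. Stack: []
LOAD_FAST t → push 14. Stack: [14]
LOAD_CONST → push 11. Stack: [14, 11]
BINARY_OP // → 14 // 11 = 1. Stack: [1]
STORE_FAST t → t=1. Stack: []
LOAD_FAST t → push 1. Stack: [1]
LOAD_CONST → push 11. Stack: [1, 11]
BINARY_OP % → 1 % 11 = 1. Stack: [1]
STORE_FAST t → t=1. Stack: []
LOAD_FAST i → push 1. Stack: [1]
LOAD_CONST → push 1. Stack: [1, 1]
BINARY_OP + → 1 + 1 = 2. Stack: [2]
STORE_FAST i → i=2. Stack: []
LOAD_FAST i → push 2. Stack: [2]
LOAD_CONST → push 2. Stack: [2, 2]
COMPARE_OP bool(<) → 2 vs 2 = False. Stack: [False]
POP_JUMP_IF_FALSE → pop False; jump. Stack: []
LOAD_FAST t → push 1. Stack: [1]
RETURN_VALUE → return 1.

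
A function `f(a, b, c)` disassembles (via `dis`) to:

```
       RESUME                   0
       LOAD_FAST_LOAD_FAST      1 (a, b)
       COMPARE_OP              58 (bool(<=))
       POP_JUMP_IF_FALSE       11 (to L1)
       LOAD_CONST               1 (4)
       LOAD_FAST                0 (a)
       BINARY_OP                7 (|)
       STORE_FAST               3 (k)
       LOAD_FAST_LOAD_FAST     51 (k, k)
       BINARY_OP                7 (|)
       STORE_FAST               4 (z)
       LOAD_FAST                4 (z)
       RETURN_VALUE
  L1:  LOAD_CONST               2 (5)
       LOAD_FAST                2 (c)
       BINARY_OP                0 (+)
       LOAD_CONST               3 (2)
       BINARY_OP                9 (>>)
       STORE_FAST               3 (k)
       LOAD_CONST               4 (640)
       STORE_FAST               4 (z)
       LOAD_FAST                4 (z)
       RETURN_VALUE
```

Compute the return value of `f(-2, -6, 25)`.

LOAD_FAST_LOAD_FAST a,b → push -2,-6. Stack: [-2, -6]
COMPARE_OP bool(<=) → -2 vs -6 = False. Stack: [False]
POP_JUMP_IF_FALSE → pop False; jump. Stack: []
LOAD_CONST → push 5. Stack: [5]
LOAD_FAST c → push 25. Stack: [5, 25]
BINARY_OP + → 5 + 25 = 30. Stack: [30]
LOAD_CONST → push 2. Stack: [30, 2]
BINARY_OP >> → 30 >> 2 = 7. Stack: [7]
STORE_FAST k → k=7. Stack: []
LOAD_CONST → push 640. Stack: [640]
STORE_FAST z → z=640. Stack: []
LOAD_FAST z → push 640. Stack: [640]
RETURN_VALUE → return 640.

640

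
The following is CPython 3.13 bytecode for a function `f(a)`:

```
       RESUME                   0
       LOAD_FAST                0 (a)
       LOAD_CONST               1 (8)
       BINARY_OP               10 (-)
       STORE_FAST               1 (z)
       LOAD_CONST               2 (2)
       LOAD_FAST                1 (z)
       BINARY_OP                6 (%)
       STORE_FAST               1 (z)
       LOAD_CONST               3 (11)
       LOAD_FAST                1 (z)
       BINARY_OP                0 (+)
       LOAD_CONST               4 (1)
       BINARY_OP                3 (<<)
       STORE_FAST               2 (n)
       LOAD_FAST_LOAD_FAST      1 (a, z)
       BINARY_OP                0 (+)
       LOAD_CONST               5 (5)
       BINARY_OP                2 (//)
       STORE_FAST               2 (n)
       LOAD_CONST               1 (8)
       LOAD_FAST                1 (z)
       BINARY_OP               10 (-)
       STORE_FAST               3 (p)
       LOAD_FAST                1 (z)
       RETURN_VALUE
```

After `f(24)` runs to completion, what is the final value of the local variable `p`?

LOAD_FAST a → push 24. Stack: [24]
LOAD_CONST → push 8. Stack: [24, 8]
BINARY_OP - → 24 - 8 = 16. Stack: [16]
STORE_FAST z → z=16. Stack: []
LOAD_CONST → push 2. Stack: [2]
LOAD_FAST z → push 16. Stack: [2, 16]
BINARY_OP % → 2 % 16 = 2. Stack: [2]
STORE_FAST z → z=2. Stack: []
LOAD_CONST → push 11. Stack: [11]
LOAD_FAST z → push 2. Stack: [11, 2]
BINARY_OP + → 11 + 2 = 13. Stack: [13]
LOAD_CONST → push 1. Stack: [13, 1]
BINARY_OP << → 13 << 1 = 26. Stack: [26]
STORE_FAST n → n=26. Stack: []
LOAD_FAST_LOAD_FAST a,z → push 24,2. Stack: [24, 2]
BINARY_OP + → 24 + 2 = 26. Stack: [26]
LOAD_CONST → push 5. Stack: [26, 5]
BINARY_OP // → 26 // 5 = 5. Stack: [5]
STORE_FAST n → n=5. Stack: []
LOAD_CONST → push 8. Stack: [8]
LOAD_FAST z → push 2. Stack: [8, 2]
BINARY_OP - → 8 - 2 = 6. Stack: [6]
STORE_FAST p → p=6. Stack: []
LOAD_FAST z → push 2. Stack: [2]
RETURN_VALUE → return 2.

6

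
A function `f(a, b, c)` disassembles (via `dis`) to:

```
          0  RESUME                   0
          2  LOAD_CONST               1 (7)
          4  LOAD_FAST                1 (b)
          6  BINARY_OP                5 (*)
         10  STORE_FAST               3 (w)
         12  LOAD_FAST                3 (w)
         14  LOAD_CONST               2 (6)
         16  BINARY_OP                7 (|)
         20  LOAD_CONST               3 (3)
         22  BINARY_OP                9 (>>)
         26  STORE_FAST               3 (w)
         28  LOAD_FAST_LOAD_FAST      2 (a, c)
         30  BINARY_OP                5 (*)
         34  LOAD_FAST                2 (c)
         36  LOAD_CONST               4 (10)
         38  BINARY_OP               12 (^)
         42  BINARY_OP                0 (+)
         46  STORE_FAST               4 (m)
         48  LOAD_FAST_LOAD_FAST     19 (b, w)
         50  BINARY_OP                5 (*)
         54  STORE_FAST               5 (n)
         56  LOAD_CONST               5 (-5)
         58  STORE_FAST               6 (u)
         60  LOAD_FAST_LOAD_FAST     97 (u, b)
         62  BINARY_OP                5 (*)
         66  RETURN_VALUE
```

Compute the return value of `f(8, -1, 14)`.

LOAD_CONST → push 7. Stack: [7]
LOAD_FAST b → push -1. Stack: [7, -1]
BINARY_OP * → 7 * -1 = -7. Stack: [-7]
STORE_FAST w → w=-7. Stack: []
LOAD_FAST w → push -7. Stack: [-7]
LOAD_CONST → push 6. Stack: [-7, 6]
BINARY_OP | → -7 | 6 = -1. Stack: [-1]
LOAD_CONST → push 3. Stack: [-1, 3]
BINARY_OP >> → -1 >> 3 = -1. Stack: [-1]
STORE_FAST w → w=-1. Stack: []
LOAD_FAST_LOAD_FAST a,c → push 8,14. Stack: [8, 14]
BINARY_OP * → 8 * 14 = 112. Stack: [112]
LOAD_FAST c → push 14. Stack: [112, 14]
LOAD_CONST → push 10. Stack: [112, 14, 10]
BINARY_OP ^ → 14 ^ 10 = 4. Stack: [112, 4]
BINARY_OP + → 112 + 4 = 116. Stack: [116]
STORE_FAST m → m=116. Stack: []
LOAD_FAST_LOAD_FAST b,w → push -1,-1. Stack: [-1, -1]
BINARY_OP * → -1 * -1 = 1. Stack: [1]
STORE_FAST n → n=1. Stack: []
LOAD_CONST → push -5. Stack: [-5]
STORE_FAST u → u=-5. Stack: []
LOAD_FAST_LOAD_FAST u,b → push -5,-1. Stack: [-5, -1]
BINARY_OP * → -5 * -1 = 5. Stack: [5]
RETURN_VALUE → return 5.

5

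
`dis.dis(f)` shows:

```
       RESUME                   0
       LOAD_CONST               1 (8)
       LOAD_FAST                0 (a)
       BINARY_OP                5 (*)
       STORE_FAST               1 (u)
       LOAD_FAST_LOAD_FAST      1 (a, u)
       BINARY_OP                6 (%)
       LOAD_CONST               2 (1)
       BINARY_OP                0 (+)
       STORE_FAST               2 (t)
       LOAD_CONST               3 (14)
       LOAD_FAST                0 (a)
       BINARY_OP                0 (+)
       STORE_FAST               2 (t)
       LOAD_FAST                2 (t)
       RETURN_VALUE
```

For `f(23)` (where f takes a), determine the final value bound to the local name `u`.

LOAD_CONST → push 8. Stack: [8]
LOAD_FAST a → push 23. Stack: [8, 23]
BINARY_OP * → 8 * 23 = 184. Stack: [184]
STORE_FAST u → u=184. Stack: []
LOAD_FAST_LOAD_FAST a,u → push 23,184. Stack: [23, 184]
BINARY_OP % → 23 % 184 = 23. Stack: [23]
LOAD_CONST → push 1. Stack: [23, 1]
BINARY_OP + → 23 + 1 = 24. Stack: [24]
STORE_FAST t → t=24. Stack: []
LOAD_CONST → push 14. Stack: [14]
LOAD_FAST a → push 23. Stack: [14, 23]
BINARY_OP + → 14 + 23 = 37. Stack: [37]
STORE_FAST t → t=37. Stack: []
LOAD_FAST t → push 37. Stack: [37]
RETURN_VALUE → return 37.

184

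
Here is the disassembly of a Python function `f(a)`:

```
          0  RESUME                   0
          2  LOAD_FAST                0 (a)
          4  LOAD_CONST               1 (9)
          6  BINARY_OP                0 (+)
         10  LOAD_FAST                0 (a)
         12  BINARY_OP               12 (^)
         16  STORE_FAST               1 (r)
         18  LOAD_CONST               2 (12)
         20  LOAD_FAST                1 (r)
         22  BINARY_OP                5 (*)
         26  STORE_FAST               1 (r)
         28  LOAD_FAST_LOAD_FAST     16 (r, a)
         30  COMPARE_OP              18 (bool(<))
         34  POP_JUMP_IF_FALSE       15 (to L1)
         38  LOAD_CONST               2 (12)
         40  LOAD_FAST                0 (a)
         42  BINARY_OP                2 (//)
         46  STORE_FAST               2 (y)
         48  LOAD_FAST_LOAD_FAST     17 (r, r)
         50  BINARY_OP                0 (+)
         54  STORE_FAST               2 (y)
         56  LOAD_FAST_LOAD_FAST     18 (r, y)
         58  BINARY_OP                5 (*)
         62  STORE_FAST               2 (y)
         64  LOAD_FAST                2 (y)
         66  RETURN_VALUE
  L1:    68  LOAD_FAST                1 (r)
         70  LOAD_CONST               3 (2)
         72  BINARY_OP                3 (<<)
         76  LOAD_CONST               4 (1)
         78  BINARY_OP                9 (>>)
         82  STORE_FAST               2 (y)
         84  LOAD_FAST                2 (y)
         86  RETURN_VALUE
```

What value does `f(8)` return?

600

LOAD_FAST a → push 8. Stack: [8]
LOAD_CONST → push 9. Stack: [8, 9]
BINARY_OP + → 8 + 9 = 17. Stack: [17]
LOAD_FAST a → push 8. Stack: [17, 8]
BINARY_OP ^ → 17 ^ 8 = 25. Stack: [25]
STORE_FAST r → r=25. Stack: []
LOAD_CONST → push 12. Stack: [12]
LOAD_FAST r → push 25. Stack: [12, 25]
BINARY_OP * → 12 * 25 = 300. Stack: [300]
STORE_FAST r → r=300. Stack: []
LOAD_FAST_LOAD_FAST r,a → push 300,8. Stack: [300, 8]
COMPARE_OP bool(<) → 300 vs 8 = False. Stack: [False]
POP_JUMP_IF_FALSE → pop False; jump. Stack: []
LOAD_FAST r → push 300. Stack: [300]
LOAD_CONST → push 2. Stack: [300, 2]
BINARY_OP << → 300 << 2 = 1200. Stack: [1200]
LOAD_CONST → push 1. Stack: [1200, 1]
BINARY_OP >> → 1200 >> 1 = 600. Stack: [600]
STORE_FAST y → y=600. Stack: []
LOAD_FAST y → push 600. Stack: [600]
RETURN_VALUE → return 600.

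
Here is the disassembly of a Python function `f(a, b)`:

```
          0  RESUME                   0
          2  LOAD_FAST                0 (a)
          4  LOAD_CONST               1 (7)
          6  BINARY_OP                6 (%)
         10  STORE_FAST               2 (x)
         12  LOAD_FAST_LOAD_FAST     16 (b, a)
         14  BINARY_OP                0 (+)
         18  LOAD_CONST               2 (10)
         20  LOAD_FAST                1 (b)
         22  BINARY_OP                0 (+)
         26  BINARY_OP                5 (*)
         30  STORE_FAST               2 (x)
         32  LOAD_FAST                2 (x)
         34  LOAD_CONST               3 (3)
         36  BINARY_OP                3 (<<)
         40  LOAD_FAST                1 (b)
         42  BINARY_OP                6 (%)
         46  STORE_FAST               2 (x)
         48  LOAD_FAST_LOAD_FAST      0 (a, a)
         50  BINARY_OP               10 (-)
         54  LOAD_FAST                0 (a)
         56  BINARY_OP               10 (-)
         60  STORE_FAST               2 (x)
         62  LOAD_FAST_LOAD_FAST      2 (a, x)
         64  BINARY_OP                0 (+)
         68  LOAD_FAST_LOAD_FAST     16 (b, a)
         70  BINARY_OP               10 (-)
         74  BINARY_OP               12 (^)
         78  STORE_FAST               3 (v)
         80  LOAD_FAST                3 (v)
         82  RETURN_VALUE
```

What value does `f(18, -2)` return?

LOAD_FAST a → push 18. Stack: [18]
LOAD_CONST → push 7. Stack: [18, 7]
BINARY_OP % → 18 % 7 = 4. Stack: [4]
STORE_FAST x → x=4. Stack: []
LOAD_FAST_LOAD_FAST b,a → push -2,18. Stack: [-2, 18]
BINARY_OP + → -2 + 18 = 16. Stack: [16]
LOAD_CONST → push 10. Stack: [16, 10]
LOAD_FAST b → push -2. Stack: [16, 10, -2]
BINARY_OP + → 10 + -2 = 8. Stack: [16, 8]
BINARY_OP * → 16 * 8 = 128. Stack: [128]
STORE_FAST x → x=128. Stack: []
LOAD_FAST x → push 128. Stack: [128]
LOAD_CONST → push 3. Stack: [128, 3]
BINARY_OP << → 128 << 3 = 1024. Stack: [1024]
LOAD_FAST b → push -2. Stack: [1024, -2]
BINARY_OP % → 1024 % -2 = 0. Stack: [0]
STORE_FAST x → x=0. Stack: []
LOAD_FAST_LOAD_FAST a,a → push 18,18. Stack: [18, 18]
BINARY_OP - → 18 - 18 = 0. Stack: [0]
LOAD_FAST a → push 18. Stack: [0, 18]
BINARY_OP - → 0 - 18 = -18. Stack: [-18]
STORE_FAST x → x=-18. Stack: []
LOAD_FAST_LOAD_FAST a,x → push 18,-18. Stack: [18, -18]
BINARY_OP + → 18 + -18 = 0. Stack: [0]
LOAD_FAST_LOAD_FAST b,a → push -2,18. Stack: [0, -2, 18]
BINARY_OP - → -2 - 18 = -20. Stack: [0, -20]
BINARY_OP ^ → 0 ^ -20 = -20. Stack: [-20]
STORE_FAST v → v=-20. Stack: []
LOAD_FAST v → push -20. Stack: [-20]
RETURN_VALUE → return -20.

-20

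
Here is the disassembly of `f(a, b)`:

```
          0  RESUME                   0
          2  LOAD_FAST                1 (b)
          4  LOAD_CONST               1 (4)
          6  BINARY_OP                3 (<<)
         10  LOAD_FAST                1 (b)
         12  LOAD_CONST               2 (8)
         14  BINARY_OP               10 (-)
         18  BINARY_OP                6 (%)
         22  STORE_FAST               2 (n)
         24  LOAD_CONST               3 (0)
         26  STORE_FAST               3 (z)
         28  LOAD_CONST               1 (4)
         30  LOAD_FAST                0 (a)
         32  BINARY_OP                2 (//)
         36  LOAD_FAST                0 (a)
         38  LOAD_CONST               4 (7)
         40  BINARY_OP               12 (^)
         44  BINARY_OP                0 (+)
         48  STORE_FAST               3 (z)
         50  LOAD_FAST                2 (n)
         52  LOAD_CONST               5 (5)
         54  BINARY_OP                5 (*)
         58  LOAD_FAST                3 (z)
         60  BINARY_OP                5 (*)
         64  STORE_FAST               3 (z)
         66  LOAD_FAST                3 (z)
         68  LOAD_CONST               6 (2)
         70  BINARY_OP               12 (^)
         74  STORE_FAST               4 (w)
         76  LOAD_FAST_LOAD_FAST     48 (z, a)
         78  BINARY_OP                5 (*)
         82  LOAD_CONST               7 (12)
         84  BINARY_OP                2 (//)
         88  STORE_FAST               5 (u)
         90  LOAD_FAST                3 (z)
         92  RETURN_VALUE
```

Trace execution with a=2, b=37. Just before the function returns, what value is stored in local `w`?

LOAD_FAST b → push 37. Stack: [37]
LOAD_CONST → push 4. Stack: [37, 4]
BINARY_OP << → 37 << 4 = 592. Stack: [592]
LOAD_FAST b → push 37. Stack: [592, 37]
LOAD_CONST → push 8. Stack: [592, 37, 8]
BINARY_OP - → 37 - 8 = 29. Stack: [592, 29]
BINARY_OP % → 592 % 29 = 12. Stack: [12]
STORE_FAST n → n=12. Stack: []
LOAD_CONST → push 0. Stack: [0]
STORE_FAST z → z=0. Stack: []
LOAD_CONST → push 4. Stack: [4]
LOAD_FAST a → push 2. Stack: [4, 2]
BINARY_OP // → 4 // 2 = 2. Stack: [2]
LOAD_FAST a → push 2. Stack: [2, 2]
LOAD_CONST → push 7. Stack: [2, 2, 7]
BINARY_OP ^ → 2 ^ 7 = 5. Stack: [2, 5]
BINARY_OP + → 2 + 5 = 7. Stack: [7]
STORE_FAST z → z=7. Stack: []
LOAD_FAST n → push 12. Stack: [12]
LOAD_CONST → push 5. Stack: [12, 5]
BINARY_OP * → 12 * 5 = 60. Stack: [60]
LOAD_FAST z → push 7. Stack: [60, 7]
BINARY_OP * → 60 * 7 = 420. Stack: [420]
STORE_FAST z → z=420. Stack: []
LOAD_FAST z → push 420. Stack: [420]
LOAD_CONST → push 2. Stack: [420, 2]
BINARY_OP ^ → 420 ^ 2 = 422. Stack: [422]
STORE_FAST w → w=422. Stack: []
LOAD_FAST_LOAD_FAST z,a → push 420,2. Stack: [420, 2]
BINARY_OP * → 420 * 2 = 840. Stack: [840]
LOAD_CONST → push 12. Stack: [840, 12]
BINARY_OP // → 840 // 12 = 70. Stack: [70]
STORE_FAST u → u=70. Stack: []
LOAD_FAST z → push 420. Stack: [420]
RETURN_VALUE → return 420.

422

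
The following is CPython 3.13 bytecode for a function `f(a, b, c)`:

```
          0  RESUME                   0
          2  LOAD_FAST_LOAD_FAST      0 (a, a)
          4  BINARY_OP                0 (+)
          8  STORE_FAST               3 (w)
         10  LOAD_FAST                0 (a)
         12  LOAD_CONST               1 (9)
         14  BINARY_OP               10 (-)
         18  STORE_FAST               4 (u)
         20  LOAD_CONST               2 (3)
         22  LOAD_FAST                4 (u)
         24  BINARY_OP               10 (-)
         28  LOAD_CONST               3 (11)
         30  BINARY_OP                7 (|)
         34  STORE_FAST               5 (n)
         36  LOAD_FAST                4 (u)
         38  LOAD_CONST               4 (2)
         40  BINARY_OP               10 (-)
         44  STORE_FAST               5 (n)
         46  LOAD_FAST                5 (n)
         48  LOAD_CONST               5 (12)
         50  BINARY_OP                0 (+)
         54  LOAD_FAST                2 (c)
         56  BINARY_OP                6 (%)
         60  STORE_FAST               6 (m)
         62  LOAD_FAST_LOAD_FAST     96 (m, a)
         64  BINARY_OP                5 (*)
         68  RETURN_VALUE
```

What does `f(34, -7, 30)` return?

170

LOAD_FAST_LOAD_FAST a,a → push 34,34. Stack: [34, 34]
BINARY_OP + → 34 + 34 = 68. Stack: [68]
STORE_FAST w → w=68. Stack: []
LOAD_FAST a → push 34. Stack: [34]
LOAD_CONST → push 9. Stack: [34, 9]
BINARY_OP - → 34 - 9 = 25. Stack: [25]
STORE_FAST u → u=25. Stack: []
LOAD_CONST → push 3. Stack: [3]
LOAD_FAST u → push 25. Stack: [3, 25]
BINARY_OP - → 3 - 25 = -22. Stack: [-22]
LOAD_CONST → push 11. Stack: [-22, 11]
BINARY_OP | → -22 | 11 = -21. Stack: [-21]
STORE_FAST n → n=-21. Stack: []
LOAD_FAST u → push 25. Stack: [25]
LOAD_CONST → push 2. Stack: [25, 2]
BINARY_OP - → 25 - 2 = 23. Stack: [23]
STORE_FAST n → n=23. Stack: []
LOAD_FAST n → push 23. Stack: [23]
LOAD_CONST → push 12. Stack: [23, 12]
BINARY_OP + → 23 + 12 = 35. Stack: [35]
LOAD_FAST c → push 30. Stack: [35, 30]
BINARY_OP % → 35 % 30 = 5. Stack: [5]
STORE_FAST m → m=5. Stack: []
LOAD_FAST_LOAD_FAST m,a → push 5,34. Stack: [5, 34]
BINARY_OP * → 5 * 34 = 170. Stack: [170]
RETURN_VALUE → return 170.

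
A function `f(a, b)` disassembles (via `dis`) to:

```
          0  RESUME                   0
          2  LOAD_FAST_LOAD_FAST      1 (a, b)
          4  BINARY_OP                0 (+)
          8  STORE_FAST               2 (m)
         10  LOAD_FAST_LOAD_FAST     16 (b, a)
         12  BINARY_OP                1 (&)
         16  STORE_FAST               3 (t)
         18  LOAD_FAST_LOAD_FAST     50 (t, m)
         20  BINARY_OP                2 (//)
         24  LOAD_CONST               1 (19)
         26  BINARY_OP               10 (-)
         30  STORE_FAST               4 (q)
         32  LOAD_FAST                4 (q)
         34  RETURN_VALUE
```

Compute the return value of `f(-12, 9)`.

-19

LOAD_FAST_LOAD_FAST a,b → push -12,9. Stack: [-12, 9]
BINARY_OP + → -12 + 9 = -3. Stack: [-3]
STORE_FAST m → m=-3. Stack: []
LOAD_FAST_LOAD_FAST b,a → push 9,-12. Stack: [9, -12]
BINARY_OP & → 9 & -12 = 0. Stack: [0]
STORE_FAST t → t=0. Stack: []
LOAD_FAST_LOAD_FAST t,m → push 0,-3. Stack: [0, -3]
BINARY_OP // → 0 // -3 = 0. Stack: [0]
LOAD_CONST → push 19. Stack: [0, 19]
BINARY_OP - → 0 - 19 = -19. Stack: [-19]
STORE_FAST q → q=-19. Stack: []
LOAD_FAST q → push -19. Stack: [-19]
RETURN_VALUE → return -19.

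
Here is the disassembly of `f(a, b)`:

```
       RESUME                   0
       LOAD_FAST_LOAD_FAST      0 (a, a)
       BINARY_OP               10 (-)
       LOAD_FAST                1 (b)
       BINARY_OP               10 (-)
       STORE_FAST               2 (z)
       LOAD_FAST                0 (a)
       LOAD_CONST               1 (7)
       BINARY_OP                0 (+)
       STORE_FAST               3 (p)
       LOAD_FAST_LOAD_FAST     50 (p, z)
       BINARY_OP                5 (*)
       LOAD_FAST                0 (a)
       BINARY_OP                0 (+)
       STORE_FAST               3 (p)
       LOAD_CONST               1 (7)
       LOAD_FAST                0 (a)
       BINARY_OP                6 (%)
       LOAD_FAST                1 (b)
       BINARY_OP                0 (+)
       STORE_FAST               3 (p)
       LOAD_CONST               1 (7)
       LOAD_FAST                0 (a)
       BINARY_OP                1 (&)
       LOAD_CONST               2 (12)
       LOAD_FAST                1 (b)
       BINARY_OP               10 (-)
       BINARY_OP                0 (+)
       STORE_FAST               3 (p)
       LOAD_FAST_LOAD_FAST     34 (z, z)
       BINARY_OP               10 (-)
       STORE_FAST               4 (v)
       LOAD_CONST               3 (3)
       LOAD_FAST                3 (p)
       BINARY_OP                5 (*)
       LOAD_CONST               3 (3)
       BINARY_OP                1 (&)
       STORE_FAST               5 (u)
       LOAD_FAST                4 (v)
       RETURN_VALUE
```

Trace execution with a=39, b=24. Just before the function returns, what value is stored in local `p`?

LOAD_FAST_LOAD_FAST a,a → push 39,39. Stack: [39, 39]
BINARY_OP - → 39 - 39 = 0. Stack: [0]
LOAD_FAST b → push 24. Stack: [0, 24]
BINARY_OP - → 0 - 24 = -24. Stack: [-24]
STORE_FAST z → z=-24. Stack: []
LOAD_FAST a → push 39. Stack: [39]
LOAD_CONST → push 7. Stack: [39, 7]
BINARY_OP + → 39 + 7 = 46. Stack: [46]
STORE_FAST p → p=46. Stack: []
LOAD_FAST_LOAD_FAST p,z → push 46,-24. Stack: [46, -24]
BINARY_OP * → 46 * -24 = -1104. Stack: [-1104]
LOAD_FAST a → push 39. Stack: [-1104, 39]
BINARY_OP + → -1104 + 39 = -1065. Stack: [-1065]
STORE_FAST p → p=-1065. Stack: []
LOAD_CONST → push 7. Stack: [7]
LOAD_FAST a → push 39. Stack: [7, 39]
BINARY_OP % → 7 % 39 = 7. Stack: [7]
LOAD_FAST b → push 24. Stack: [7, 24]
BINARY_OP + → 7 + 24 = 31. Stack: [31]
STORE_FAST p → p=31. Stack: []
LOAD_CONST → push 7. Stack: [7]
LOAD_FAST a → push 39. Stack: [7, 39]
BINARY_OP & → 7 & 39 = 7. Stack: [7]
LOAD_CONST → push 12. Stack: [7, 12]
LOAD_FAST b → push 24. Stack: [7, 12, 24]
BINARY_OP - → 12 - 24 = -12. Stack: [7, -12]
BINARY_OP + → 7 + -12 = -5. Stack: [-5]
STORE_FAST p → p=-5. Stack: []
LOAD_FAST_LOAD_FAST z,z → push -24,-24. Stack: [-24, -24]
BINARY_OP - → -24 - -24 = 0. Stack: [0]
STORE_FAST v → v=0. Stack: []
LOAD_CONST → push 3. Stack: [3]
LOAD_FAST p → push -5. Stack: [3, -5]
BINARY_OP * → 3 * -5 = -15. Stack: [-15]
LOAD_CONST → push 3. Stack: [-15, 3]
BINARY_OP & → -15 & 3 = 1. Stack: [1]
STORE_FAST u → u=1. Stack: []
LOAD_FAST v → push 0. Stack: [0]
RETURN_VALUE → return 0.

-5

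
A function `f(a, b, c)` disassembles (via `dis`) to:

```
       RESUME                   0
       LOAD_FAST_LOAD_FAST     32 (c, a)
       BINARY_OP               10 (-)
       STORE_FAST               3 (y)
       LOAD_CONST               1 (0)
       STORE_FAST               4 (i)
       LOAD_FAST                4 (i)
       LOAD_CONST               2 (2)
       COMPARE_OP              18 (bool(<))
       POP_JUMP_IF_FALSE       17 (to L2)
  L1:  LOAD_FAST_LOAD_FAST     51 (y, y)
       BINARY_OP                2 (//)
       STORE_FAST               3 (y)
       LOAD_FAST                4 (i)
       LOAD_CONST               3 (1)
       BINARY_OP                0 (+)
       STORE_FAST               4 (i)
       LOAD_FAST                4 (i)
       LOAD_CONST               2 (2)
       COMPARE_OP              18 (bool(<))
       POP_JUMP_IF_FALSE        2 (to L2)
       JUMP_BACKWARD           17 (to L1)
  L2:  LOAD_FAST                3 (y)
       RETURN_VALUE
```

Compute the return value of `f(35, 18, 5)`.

LOAD_FAST_LOAD_FAST c,a → push 5,35. Stack: [5, 35]
BINARY_OP - → 5 - 35 = -30. Stack: [-30]
STORE_FAST y → y=-30. Stack: []
LOAD_CONST → push 0. Stack: [0]
STORE_FAST i → i=0. Stack: []
LOAD_FAST i → push 0. Stack: [0]
LOAD_CONST → push 2. Stack: [0, 2]
COMPARE_OP bool(<) → 0 vs 2 = True. Stack: [True]
POP_JUMP_IF_FALSE → pop True; no jump. Stack: []
LOAD_FAST_LOAD_FAST y,y → push -30,-30. Stack: [-30, -30]
BINARY_OP // → -30 // -30 = 1. Stack: [1]
STORE_FAST y → y=1. Stack: []
LOAD_FAST i → push 0. Stack: [0]
LOAD_CONST → push 1. Stack: [0, 1]
BINARY_OP + → 0 + 1 = 1. Stack: [1]
STORE_FAST i → i=1. Stack: []
LOAD_FAST i → push 1. Stack: [1]
LOAD_CONST → push 2. Stack: [1, 2]
COMPARE_OP bool(<) → 1 vs 2 = True. Stack: [True]
POP_JUMP_IF_FALSE → pop True; no jump. Stack: []
LOAD_FAST_LOAD_FAST y,y → push 1,1. Stack: [1, 1]
BINARY_OP // → 1 // 1 = 1. Stack: [1]
STORE_FAST y → y=1. Stack: []
LOAD_FAST i → push 1. Stack: [1]
LOAD_CONST → push 1. Stack: [1, 1]
BINARY_OP + → 1 + 1 = 2. Stack: [2]
STORE_FAST i → i=2. Stack: []
LOAD_FAST i → push 2. Stack: [2]
LOAD_CONST → push 2. Stack: [2, 2]
COMPARE_OP bool(<) → 2 vs 2 = False. Stack: [False]
POP_JUMP_IF_FALSE → pop False; jump. Stack: []
LOAD_FAST y → push 1. Stack: [1]
RETURN_VALUE → return 1.

1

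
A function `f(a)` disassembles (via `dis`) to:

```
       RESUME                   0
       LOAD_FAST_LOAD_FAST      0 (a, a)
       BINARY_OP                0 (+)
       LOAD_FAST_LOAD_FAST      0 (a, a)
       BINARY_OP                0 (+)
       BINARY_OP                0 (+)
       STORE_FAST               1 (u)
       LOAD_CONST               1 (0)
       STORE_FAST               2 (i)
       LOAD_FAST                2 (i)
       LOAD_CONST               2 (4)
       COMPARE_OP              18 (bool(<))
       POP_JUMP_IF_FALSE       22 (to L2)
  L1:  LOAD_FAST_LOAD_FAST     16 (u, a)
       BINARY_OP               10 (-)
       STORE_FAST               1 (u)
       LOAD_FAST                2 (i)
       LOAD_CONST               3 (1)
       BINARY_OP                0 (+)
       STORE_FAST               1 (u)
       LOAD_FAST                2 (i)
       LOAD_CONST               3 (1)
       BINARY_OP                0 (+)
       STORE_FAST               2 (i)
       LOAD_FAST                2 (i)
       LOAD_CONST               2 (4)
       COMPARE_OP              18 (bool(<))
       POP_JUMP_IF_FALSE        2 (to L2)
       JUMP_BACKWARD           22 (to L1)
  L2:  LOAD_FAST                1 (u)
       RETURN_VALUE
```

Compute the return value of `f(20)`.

LOAD_FAST_LOAD_FAST a,a → push 20,20
BINARY_OP + → 20 + 20 = 40
LOAD_FAST_LOAD_FAST a,a → push 20,20
BINARY_OP + → 20 + 20 = 40
BINARY_OP + → 40 + 40 = 80
STORE_FAST u → u=80
LOAD_CONST → push 0
STORE_FAST i → i=0
LOAD_FAST i → push 0
LOAD_CONST → push 4
COMPARE_OP bool(<) → 0 vs 4 = True
POP_JUMP_IF_FALSE → pop True; no jump
LOAD_FAST_LOAD_FAST u,a → push 80,20
BINARY_OP - → 80 - 20 = 60
STORE_FAST u → u=60
LOAD_FAST i → push 0
LOAD_CONST → push 1
BINARY_OP + → 0 + 1 = 1
STORE_FAST u → u=1
LOAD_FAST i → push 0
LOAD_CONST → push 1
BINARY_OP + → 0 + 1 = 1
STORE_FAST i → i=1
LOAD_FAST i → push 1
LOAD_CONST → push 4
COMPARE_OP bool(<) → 1 vs 4 = True
POP_JUMP_IF_FALSE → pop True; no jump
LOAD_FAST_LOAD_FAST u,a → push 1,20
BINARY_OP - → 1 - 20 = -19
STORE_FAST u → u=-19
LOAD_FAST i → push 1
LOAD_CONST → push 1
BINARY_OP + → 1 + 1 = 2
STORE_FAST u → u=2
LOAD_FAST i → push 1
LOAD_CONST → push 1
BINARY_OP + → 1 + 1 = 2
STORE_FAST i → i=2
LOAD_FAST i → push 2
LOAD_CONST → push 4
COMPARE_OP bool(<) → 2 vs 4 = True
POP_JUMP_IF_FALSE → pop True; no jump
LOAD_FAST_LOAD_FAST u,a → push 2,20
BINARY_OP - → 2 - 20 = -18
STORE_FAST u → u=-18
LOAD_FAST i → push 2
LOAD_CONST → push 1
BINARY_OP + → 2 + 1 = 3
STORE_FAST u → u=3
LOAD_FAST i → push 2
LOAD_CONST → push 1
BINARY_OP + → 2 + 1 = 3
STORE_FAST i → i=3
LOAD_FAST i → push 3
LOAD_CONST → push 4
COMPARE_OP bool(<) → 3 vs 4 = True
POP_JUMP_IF_FALSE → pop True; no jump
LOAD_FAST_LOAD_FAST u,a → push 3,20
BINARY_OP - → 3 - 20 = -17
STORE_FAST u → u=-17
LOAD_FAST i → push 3
LOAD_CONST → push 1
BINARY_OP + → 3 + 1 = 4
STORE_FAST u → u=4
LOAD_FAST i → push 3
LOAD_CONST → push 1
BINARY_OP + → 3 + 1 = 4
STORE_FAST i → i=4
LOAD_FAST i → push 4
LOAD_CONST → push 4
COMPARE_OP bool(<) → 4 vs 4 = False
POP_JUMP_IF_FALSE → pop False; jump
LOAD_FAST u → push 4
RETURN_VALUE → return 4.

4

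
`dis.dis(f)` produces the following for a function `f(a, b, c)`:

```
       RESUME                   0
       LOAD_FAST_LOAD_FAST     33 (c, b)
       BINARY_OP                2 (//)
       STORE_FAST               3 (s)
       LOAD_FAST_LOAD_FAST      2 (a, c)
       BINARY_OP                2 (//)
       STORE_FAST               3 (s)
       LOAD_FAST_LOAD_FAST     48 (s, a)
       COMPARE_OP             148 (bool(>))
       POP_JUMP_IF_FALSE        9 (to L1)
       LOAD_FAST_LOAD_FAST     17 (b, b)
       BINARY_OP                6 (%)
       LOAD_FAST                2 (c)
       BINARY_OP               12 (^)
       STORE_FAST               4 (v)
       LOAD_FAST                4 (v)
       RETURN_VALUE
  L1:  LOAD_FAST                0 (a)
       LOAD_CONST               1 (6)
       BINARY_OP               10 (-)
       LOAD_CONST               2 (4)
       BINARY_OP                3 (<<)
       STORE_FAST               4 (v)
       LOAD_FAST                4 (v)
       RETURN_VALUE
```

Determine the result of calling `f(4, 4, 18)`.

LOAD_FAST_LOAD_FAST c,b → push 18,4. Stack: [18, 4]
BINARY_OP // → 18 // 4 = 4. Stack: [4]
STORE_FAST s → s=4. Stack: []
LOAD_FAST_LOAD_FAST a,c → push 4,18. Stack: [4, 18]
BINARY_OP // → 4 // 18 = 0. Stack: [0]
STORE_FAST s → s=0. Stack: []
LOAD_FAST_LOAD_FAST s,a → push 0,4. Stack: [0, 4]
COMPARE_OP bool(>) → 0 vs 4 = False. Stack: [False]
POP_JUMP_IF_FALSE → pop False; jump. Stack: []
LOAD_FAST a → push 4. Stack: [4]
LOAD_CONST → push 6. Stack: [4, 6]
BINARY_OP - → 4 - 6 = -2. Stack: [-2]
LOAD_CONST → push 4. Stack: [-2, 4]
BINARY_OP << → -2 << 4 = -32. Stack: [-32]
STORE_FAST v → v=-32. Stack: []
LOAD_FAST v → push -32. Stack: [-32]
RETURN_VALUE → return -32.

-32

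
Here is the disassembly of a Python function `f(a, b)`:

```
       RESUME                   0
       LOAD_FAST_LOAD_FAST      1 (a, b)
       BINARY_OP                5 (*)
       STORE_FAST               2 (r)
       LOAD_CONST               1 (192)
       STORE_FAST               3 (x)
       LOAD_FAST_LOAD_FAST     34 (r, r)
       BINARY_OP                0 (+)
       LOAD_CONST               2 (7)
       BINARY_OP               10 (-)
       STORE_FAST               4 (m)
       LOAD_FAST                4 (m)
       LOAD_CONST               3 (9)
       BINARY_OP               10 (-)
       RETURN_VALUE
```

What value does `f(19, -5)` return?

LOAD_FAST_LOAD_FAST a,b → push 19,-5. Stack: [19, -5]
BINARY_OP * → 19 * -5 = -95. Stack: [-95]
STORE_FAST r → r=-95. Stack: []
LOAD_CONST → push 192. Stack: [192]
STORE_FAST x → x=192. Stack: []
LOAD_FAST_LOAD_FAST r,r → push -95,-95. Stack: [-95, -95]
BINARY_OP + → -95 + -95 = -190. Stack: [-190]
LOAD_CONST → push 7. Stack: [-190, 7]
BINARY_OP - → -190 - 7 = -197. Stack: [-197]
STORE_FAST m → m=-197. Stack: []
LOAD_FAST m → push -197. Stack: [-197]
LOAD_CONST → push 9. Stack: [-197, 9]
BINARY_OP - → -197 - 9 = -206. Stack: [-206]
RETURN_VALUE → return -206.

-206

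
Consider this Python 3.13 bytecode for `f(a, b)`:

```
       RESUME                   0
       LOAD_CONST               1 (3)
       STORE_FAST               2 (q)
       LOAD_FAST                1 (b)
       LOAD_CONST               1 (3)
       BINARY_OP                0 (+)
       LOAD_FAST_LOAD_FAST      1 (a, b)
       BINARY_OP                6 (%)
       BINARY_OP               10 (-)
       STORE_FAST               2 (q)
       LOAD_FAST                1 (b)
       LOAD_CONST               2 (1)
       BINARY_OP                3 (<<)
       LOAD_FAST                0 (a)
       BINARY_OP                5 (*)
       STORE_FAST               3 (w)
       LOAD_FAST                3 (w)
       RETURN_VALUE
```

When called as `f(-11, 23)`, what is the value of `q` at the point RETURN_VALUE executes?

LOAD_CONST → push 3. Stack: [3]
STORE_FAST q → q=3. Stack: []
LOAD_FAST b → push 23. Stack: [23]
LOAD_CONST → push 3. Stack: [23, 3]
BINARY_OP + → 23 + 3 = 26. Stack: [26]
LOAD_FAST_LOAD_FAST a,b → push -11,23. Stack: [26, -11, 23]
BINARY_OP % → -11 % 23 = 12. Stack: [26, 12]
BINARY_OP - → 26 - 12 = 14. Stack: [14]
STORE_FAST q → q=14. Stack: []
LOAD_FAST b → push 23. Stack: [23]
LOAD_CONST → push 1. Stack: [23, 1]
BINARY_OP << → 23 << 1 = 46. Stack: [46]
LOAD_FAST a → push -11. Stack: [46, -11]
BINARY_OP * → 46 * -11 = -506. Stack: [-506]
STORE_FAST w → w=-506. Stack: []
LOAD_FAST w → push -506. Stack: [-506]
RETURN_VALUE → return -506.

14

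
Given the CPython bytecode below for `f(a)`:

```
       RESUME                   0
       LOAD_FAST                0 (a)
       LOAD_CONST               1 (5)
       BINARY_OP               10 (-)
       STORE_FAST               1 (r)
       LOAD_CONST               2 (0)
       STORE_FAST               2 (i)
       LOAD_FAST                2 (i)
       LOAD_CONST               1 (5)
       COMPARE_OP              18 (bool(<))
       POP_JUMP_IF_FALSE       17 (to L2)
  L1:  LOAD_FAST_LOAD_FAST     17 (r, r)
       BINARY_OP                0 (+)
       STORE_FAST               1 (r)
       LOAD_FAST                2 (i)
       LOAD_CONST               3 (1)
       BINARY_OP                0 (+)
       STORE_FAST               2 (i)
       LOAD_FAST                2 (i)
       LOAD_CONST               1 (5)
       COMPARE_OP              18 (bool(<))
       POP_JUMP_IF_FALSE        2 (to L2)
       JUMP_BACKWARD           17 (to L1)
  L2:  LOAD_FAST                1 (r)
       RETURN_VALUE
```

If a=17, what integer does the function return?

384

LOAD_FAST a → push 17
LOAD_CONST → push 5
BINARY_OP - → 17 - 5 = 12
STORE_FAST r → r=12
LOAD_CONST → push 0
STORE_FAST i → i=0
LOAD_FAST i → push 0
LOAD_CONST → push 5
COMPARE_OP bool(<) → 0 vs 5 = True
POP_JUMP_IF_FALSE → pop True; no jump
LOAD_FAST_LOAD_FAST r,r → push 12,12
BINARY_OP + → 12 + 12 = 24
STORE_FAST r → r=24
LOAD_FAST i → push 0
LOAD_CONST → push 1
BINARY_OP + → 0 + 1 = 1
STORE_FAST i → i=1
LOAD_FAST i → push 1
LOAD_CONST → push 5
COMPARE_OP bool(<) → 1 vs 5 = True
POP_JUMP_IF_FALSE → pop True; no jump
LOAD_FAST_LOAD_FAST r,r → push 24,24
BINARY_OP + → 24 + 24 = 48
STORE_FAST r → r=48
LOAD_FAST i → push 1
LOAD_CONST → push 1
BINARY_OP + → 1 + 1 = 2
STORE_FAST i → i=2
LOAD_FAST i → push 2
LOAD_CONST → push 5
COMPARE_OP bool(<) → 2 vs 5 = True
POP_JUMP_IF_FALSE → pop True; no jump
LOAD_FAST_LOAD_FAST r,r → push 48,48
BINARY_OP + → 48 + 48 = 96
STORE_FAST r → r=96
LOAD_FAST i → push 2
LOAD_CONST → push 1
BINARY_OP + → 2 + 1 = 3
STORE_FAST i → i=3
LOAD_FAST i → push 3
LOAD_CONST → push 5
COMPARE_OP bool(<) → 3 vs 5 = True
POP_JUMP_IF_FALSE → pop True; no jump
LOAD_FAST_LOAD_FAST r,r → push 96,96
BINARY_OP + → 96 + 96 = 192
STORE_FAST r → r=192
LOAD_FAST i → push 3
LOAD_CONST → push 1
BINARY_OP + → 3 + 1 = 4
STORE_FAST i → i=4
LOAD_FAST i → push 4
LOAD_CONST → push 5
COMPARE_OP bool(<) → 4 vs 5 = True
POP_JUMP_IF_FALSE → pop True; no jump
LOAD_FAST_LOAD_FAST r,r → push 192,192
BINARY_OP + → 192 + 192 = 384
STORE_FAST r → r=384
LOAD_FAST i → push 4
LOAD_CONST → push 1
BINARY_OP + → 4 + 1 = 5
STORE_FAST i → i=5
LOAD_FAST i → push 5
LOAD_CONST → push 5
COMPARE_OP bool(<) → 5 vs 5 = False
POP_JUMP_IF_FALSE → pop False; jump
LOAD_FAST r → push 384
RETURN_VALUE → return 384.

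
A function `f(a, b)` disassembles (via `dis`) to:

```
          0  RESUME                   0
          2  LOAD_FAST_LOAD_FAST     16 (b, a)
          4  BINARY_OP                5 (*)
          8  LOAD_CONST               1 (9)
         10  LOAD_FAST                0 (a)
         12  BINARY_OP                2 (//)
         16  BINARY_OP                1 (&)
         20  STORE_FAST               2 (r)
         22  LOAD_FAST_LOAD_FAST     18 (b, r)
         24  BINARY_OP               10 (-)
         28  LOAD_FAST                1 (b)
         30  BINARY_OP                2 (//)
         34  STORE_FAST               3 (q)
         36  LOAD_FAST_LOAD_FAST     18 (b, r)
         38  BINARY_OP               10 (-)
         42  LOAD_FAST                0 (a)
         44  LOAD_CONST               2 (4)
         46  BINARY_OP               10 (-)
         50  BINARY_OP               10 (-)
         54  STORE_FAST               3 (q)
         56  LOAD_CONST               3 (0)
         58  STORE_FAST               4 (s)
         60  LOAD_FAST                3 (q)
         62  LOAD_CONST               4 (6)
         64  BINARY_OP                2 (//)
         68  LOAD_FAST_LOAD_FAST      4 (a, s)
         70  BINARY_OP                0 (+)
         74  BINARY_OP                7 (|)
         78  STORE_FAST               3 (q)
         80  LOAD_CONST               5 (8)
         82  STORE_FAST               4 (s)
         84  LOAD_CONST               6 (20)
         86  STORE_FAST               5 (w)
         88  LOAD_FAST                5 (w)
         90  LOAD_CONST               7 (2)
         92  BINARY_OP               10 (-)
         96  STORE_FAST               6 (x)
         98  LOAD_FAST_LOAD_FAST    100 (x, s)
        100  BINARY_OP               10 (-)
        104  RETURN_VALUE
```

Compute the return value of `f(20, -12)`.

10

LOAD_FAST_LOAD_FAST b,a → push -12,20. Stack: [-12, 20]
BINARY_OP * → -12 * 20 = -240. Stack: [-240]
LOAD_CONST → push 9. Stack: [-240, 9]
LOAD_FAST a → push 20. Stack: [-240, 9, 20]
BINARY_OP // → 9 // 20 = 0. Stack: [-240, 0]
BINARY_OP & → -240 & 0 = 0. Stack: [0]
STORE_FAST r → r=0. Stack: []
LOAD_FAST_LOAD_FAST b,r → push -12,0. Stack: [-12, 0]
BINARY_OP - → -12 - 0 = -12. Stack: [-12]
LOAD_FAST b → push -12. Stack: [-12, -12]
BINARY_OP // → -12 // -12 = 1. Stack: [1]
STORE_FAST q → q=1. Stack: []
LOAD_FAST_LOAD_FAST b,r → push -12,0. Stack: [-12, 0]
BINARY_OP - → -12 - 0 = -12. Stack: [-12]
LOAD_FAST a → push 20. Stack: [-12, 20]
LOAD_CONST → push 4. Stack: [-12, 20, 4]
BINARY_OP - → 20 - 4 = 16. Stack: [-12, 16]
BINARY_OP - → -12 - 16 = -28. Stack: [-28]
STORE_FAST q → q=-28. Stack: []
LOAD_CONST → push 0. Stack: [0]
STORE_FAST s → s=0. Stack: []
LOAD_FAST q → push -28. Stack: [-28]
LOAD_CONST → push 6. Stack: [-28, 6]
BINARY_OP // → -28 // 6 = -5. Stack: [-5]
LOAD_FAST_LOAD_FAST a,s → push 20,0. Stack: [-5, 20, 0]
BINARY_OP + → 20 + 0 = 20. Stack: [-5, 20]
BINARY_OP | → -5 | 20 = -1. Stack: [-1]
STORE_FAST q → q=-1. Stack: []
LOAD_CONST → push 8. Stack: [8]
STORE_FAST s → s=8. Stack: []
LOAD_CONST → push 20. Stack: [20]
STORE_FAST w → w=20. Stack: []
LOAD_FAST w → push 20. Stack: [20]
LOAD_CONST → push 2. Stack: [20, 2]
BINARY_OP - → 20 - 2 = 18. Stack: [18]
STORE_FAST x → x=18. Stack: []
LOAD_FAST_LOAD_FAST x,s → push 18,8. Stack: [18, 8]
BINARY_OP - → 18 - 8 = 10. Stack: [10]
RETURN_VALUE → return 10.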